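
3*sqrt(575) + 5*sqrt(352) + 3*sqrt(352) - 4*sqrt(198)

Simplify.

15*sqrt(23) + 20*sqrt(22)

3*sqrt(575) = 15*sqrt(23); 5*sqrt(352) = 20*sqrt(22); 3*sqrt(352) = 12*sqrt(22); 4*sqrt(198) = 12*sqrt(22)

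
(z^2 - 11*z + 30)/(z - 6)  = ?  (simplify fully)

z - 5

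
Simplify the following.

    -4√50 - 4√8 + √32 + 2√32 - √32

-20*√2

4√50 = 20*√2; 4√8 = 8*√2; √32 = 4*√2; 2√32 = 8*√2; √32 = 4*√2
Combine: (-20 - 8 + 4 + 8 - 4)·√2 = -20*√2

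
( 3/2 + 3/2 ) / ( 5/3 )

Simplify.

9/5

Numerator: 3/2 + 3/2 = 3
Denominator: 5/3 = 5/3
Divide: (3) · (3/5) = 9/5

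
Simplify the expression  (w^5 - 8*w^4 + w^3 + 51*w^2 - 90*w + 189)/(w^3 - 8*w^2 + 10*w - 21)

Factor: w^5 - 8*w^4 + w^3 + 51*w^2 - 90*w + 189 = (w + 3)*(w^2 - w + 3)*(w - 7)*(w - 3);  w^3 - 8*w^2 + 10*w - 21 = (w - 7)*(w^2 - w + 3)
Cancel the common factors (w^2 - w + 3), (w - 7).

w^2 - 9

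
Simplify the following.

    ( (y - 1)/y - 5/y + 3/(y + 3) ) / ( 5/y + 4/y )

Numerator: (y - 1)/y - 5/y + 3/(y + 3) = (y^2 - 18)/(y^2 + 3*y)
Denominator: 5/y + 4/y = 9/y
Divide: ((y^2 - 18)/(y^2 + 3*y)) · (y/9) = (y^2 - 18)/(9*y + 27)

(y^2 - 18)/(9*y + 27)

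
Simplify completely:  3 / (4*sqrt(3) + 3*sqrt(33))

Multiply numerator and denominator by -4*sqrt(3) + 3*sqrt(33).
Denominator becomes 249; numerator becomes -12*sqrt(3) + 9*sqrt(33).

(-4*sqrt(3) + 3*sqrt(33))/83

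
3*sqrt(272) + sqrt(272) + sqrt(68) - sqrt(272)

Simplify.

3*sqrt(272) = 12*sqrt(17); sqrt(272) = 4*sqrt(17); sqrt(68) = 2*sqrt(17); sqrt(272) = 4*sqrt(17)
Combine: (12 + 4 + 2 - 4)·sqrt(17) = 14*sqrt(17)

14*sqrt(17)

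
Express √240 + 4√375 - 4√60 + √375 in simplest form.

√240 = 4*√15; 4√375 = 20*√15; 4√60 = 8*√15; √375 = 5*√15
Combine: (4 + 20 - 8 + 5)·√15 = 21*√15

21*√15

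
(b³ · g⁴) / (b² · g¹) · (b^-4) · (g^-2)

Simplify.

Quotient: b¹ · g³
Multiply by (b^-4) · (g^-2): add exponents.

g/b³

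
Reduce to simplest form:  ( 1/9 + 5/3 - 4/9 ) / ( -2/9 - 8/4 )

Numerator: 1/9 + 5/3 - 4/9 = 4/3
Denominator: -2/9 - 8/4 = -20/9
Divide: (4/3) · (-9/20) = -3/5

-3/5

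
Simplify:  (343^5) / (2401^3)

343^5 = 7^15; 2401^3 = 7^12
Combine exponents: 7^3

7^3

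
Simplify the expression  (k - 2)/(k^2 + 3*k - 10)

Factor: k^2 + 3*k - 10 = (k - 2)*(k + 5)
Cancel the common factor (k - 2).

1/(k + 5)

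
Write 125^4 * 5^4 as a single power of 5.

125^4 = 5^12; 5^4 = 5^4
Combine exponents: 5^16

5^16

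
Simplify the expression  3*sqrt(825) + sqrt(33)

16*sqrt(33)

3*sqrt(825) = 15*sqrt(33); sqrt(33) = sqrt(33)
Combine: (15 + 1)·sqrt(33) = 16*sqrt(33)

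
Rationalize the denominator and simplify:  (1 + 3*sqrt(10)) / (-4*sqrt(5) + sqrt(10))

(-60*sqrt(2) - 30 - 4*sqrt(5) - sqrt(10))/70

Multiply numerator and denominator by sqrt(10) + 4*sqrt(5).
Denominator becomes -70; numerator becomes sqrt(10) + 4*sqrt(5) + 30 + 60*sqrt(2).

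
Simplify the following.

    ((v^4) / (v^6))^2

Inside the bracket: (v^-2)
Raise to the power 2: (v^-4)

v^(-4)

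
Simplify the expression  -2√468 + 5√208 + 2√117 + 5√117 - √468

2√468 = 12*√13; 5√208 = 20*√13; 2√117 = 6*√13; 5√117 = 15*√13; √468 = 6*√13
Combine: (-12 + 20 + 6 + 15 - 6)·√13 = 23*√13

23*√13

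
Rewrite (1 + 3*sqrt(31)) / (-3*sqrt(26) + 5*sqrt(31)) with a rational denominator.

(3*sqrt(26) + 5*sqrt(31) + 9*sqrt(806) + 465)/541

Multiply numerator and denominator by 3*sqrt(26) + 5*sqrt(31).
Denominator becomes 541; numerator becomes 3*sqrt(26) + 5*sqrt(31) + 9*sqrt(806) + 465.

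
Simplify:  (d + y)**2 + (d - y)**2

2*d**2 + 2*y**2

Only the even-power cross terms survive.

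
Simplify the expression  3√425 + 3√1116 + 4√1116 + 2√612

27*√17 + 42*√31

3√425 = 15*√17; 3√1116 = 18*√31; 4√1116 = 24*√31; 2√612 = 12*√17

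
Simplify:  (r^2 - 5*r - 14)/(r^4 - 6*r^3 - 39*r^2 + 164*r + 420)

1/(r^2 - r - 30)

Factor: r^2 - 5*r - 14 = (r + 2)*(r - 7);  r^4 - 6*r^3 - 39*r^2 + 164*r + 420 = (r - 6)*(r + 5)*(r - 7)*(r + 2)
Cancel the common factors (r + 2), (r - 7).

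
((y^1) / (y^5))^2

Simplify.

Inside the bracket: (y^-4)
Raise to the power 2: (y^-8)

y^(-8)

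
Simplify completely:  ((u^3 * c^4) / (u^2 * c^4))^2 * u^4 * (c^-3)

u^6/c^3

Inside the bracket: u^1
Raise to the power 2: u^2
Multiply by u^4 * (c^-3): add exponents.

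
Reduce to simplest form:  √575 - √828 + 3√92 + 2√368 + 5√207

28*√23

√575 = 5*√23; √828 = 6*√23; 3√92 = 6*√23; 2√368 = 8*√23; 5√207 = 15*√23
Combine: (5 - 6 + 6 + 8 + 15)·√23 = 28*√23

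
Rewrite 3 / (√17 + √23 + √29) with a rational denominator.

(-2*√11339 + 11*√29 + 23*√23 + 35*√17)/481

Group as (√17 + √23) + √29; multiply by (√17 + √23) - √29, then rationalise the remaining surd.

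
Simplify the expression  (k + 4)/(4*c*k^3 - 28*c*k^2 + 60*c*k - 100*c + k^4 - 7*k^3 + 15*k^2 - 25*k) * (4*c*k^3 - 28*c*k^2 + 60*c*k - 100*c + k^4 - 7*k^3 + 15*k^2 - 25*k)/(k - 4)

Factor: 4*c*k^3 - 28*c*k^2 + 60*c*k - 100*c + k^4 - 7*k^3 + 15*k^2 - 25*k = (k - 5)*(4*c + k)*(k^2 - 2*k + 5);  4*c*k^3 - 28*c*k^2 + 60*c*k - 100*c + k^4 - 7*k^3 + 15*k^2 - 25*k = (4*c + k)*(k - 5)*(k^2 - 2*k + 5)
Cancel the common factors (k^2 - 2*k + 5), (k - 5), (4*c + k).

(k + 4)/(k - 4)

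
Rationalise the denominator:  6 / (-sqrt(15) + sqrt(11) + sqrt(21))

(-102*sqrt(15) + 30*sqrt(21) + 150*sqrt(11) + 36*sqrt(385))/635

Group as (sqrt(11) + sqrt(21)) - sqrt(15); multiply by (sqrt(11) + sqrt(21)) + sqrt(15), then rationalise the remaining surd.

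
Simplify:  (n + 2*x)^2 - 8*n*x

(n - 2*x)^2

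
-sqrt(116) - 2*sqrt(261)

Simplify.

sqrt(116) = 2*sqrt(29); 2*sqrt(261) = 6*sqrt(29)
Combine: (-2 - 6)·sqrt(29) = -8*sqrt(29)

-8*sqrt(29)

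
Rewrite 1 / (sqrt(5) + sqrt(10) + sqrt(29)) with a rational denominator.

Group as (sqrt(10) + sqrt(29)) + sqrt(5); multiply by (sqrt(10) + sqrt(29)) - sqrt(5), then rationalise the remaining surd.

(-5*sqrt(58) - 7*sqrt(29) + 12*sqrt(10) + 17*sqrt(5))/2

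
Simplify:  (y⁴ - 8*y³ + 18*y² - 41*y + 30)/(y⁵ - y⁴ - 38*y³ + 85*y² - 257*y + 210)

1/(y + 7)

Factor: y⁴ - 8*y³ + 18*y² - 41*y + 30 = (y - 6)·(y - 1)·(y² - y + 5);  y⁵ - y⁴ - 38*y³ + 85*y² - 257*y + 210 = (y² - y + 5)·(y + 7)·(y - 6)·(y - 1)
Cancel the common factors (y² - y + 5), (y - 1), (y - 6).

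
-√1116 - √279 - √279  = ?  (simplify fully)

√1116 = 6*√31; √279 = 3*√31; √279 = 3*√31
Combine: (-6 - 3 - 3)·√31 = -12*√31

-12*√31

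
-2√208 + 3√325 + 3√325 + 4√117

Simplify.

34*√13

2√208 = 8*√13; 3√325 = 15*√13; 3√325 = 15*√13; 4√117 = 12*√13
Combine: (-8 + 15 + 15 + 12)·√13 = 34*√13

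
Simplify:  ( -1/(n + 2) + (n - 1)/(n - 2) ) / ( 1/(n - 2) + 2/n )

Numerator: -1/(n + 2) + (n - 1)/(n - 2) = n^2/(n^2 - 4)
Denominator: 1/(n - 2) + 2/n = (3*n - 4)/(n^2 - 2*n)
Divide: (n^2/(n^2 - 4)) · ((n^2 - 2*n)/(3*n - 4)) = n^3/(3*n^2 + 2*n - 8)

n^3/(3*n^2 + 2*n - 8)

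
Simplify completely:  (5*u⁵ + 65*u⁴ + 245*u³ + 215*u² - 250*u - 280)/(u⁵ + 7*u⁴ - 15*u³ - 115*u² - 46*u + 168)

Factor: 5*u⁵ + 65*u⁴ + 245*u³ + 215*u² - 250*u - 280 = 5·(u + 2)·(u + 7)·(u + 4)·(u + 1)·(u - 1);  u⁵ + 7*u⁴ - 15*u³ - 115*u² - 46*u + 168 = (u + 7)·(u - 1)·(u + 2)·(u + 3)·(u - 4)
Cancel the common factors (u - 1), (u + 7), (u + 2).

(5*u² + 25*u + 20)/(u² - u - 12)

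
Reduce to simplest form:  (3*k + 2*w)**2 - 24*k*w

(3*k - 2*w)**2

After expansion: 9*k**2 - 12*k*w + 4*w**2 — a perfect-square trinomial.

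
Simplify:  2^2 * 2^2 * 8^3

2^2 = 2^2; 2^2 = 2^2; 8^3 = 2^9
Combine exponents: 2^13

2^13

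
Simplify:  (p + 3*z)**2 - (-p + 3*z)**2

12*p*z

Only the odd-power cross terms survive.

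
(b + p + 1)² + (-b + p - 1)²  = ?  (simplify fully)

Binomially expand both and collect terms in p, (b + 1).

2*b² + 4*b + 2*p² + 2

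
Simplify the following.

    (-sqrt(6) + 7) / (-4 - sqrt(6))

Multiply numerator and denominator by -4 + sqrt(6).
Denominator becomes 10; numerator becomes -34 + 11*sqrt(6).

(-34 + 11*sqrt(6))/10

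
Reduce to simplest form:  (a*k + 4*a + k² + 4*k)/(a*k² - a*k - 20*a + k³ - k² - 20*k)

1/(k - 5)

Factor: a*k + 4*a + k² + 4*k = (a + k)·(k + 4);  a*k² - a*k - 20*a + k³ - k² - 20*k = (k - 5)·(k + 4)·(a + k)
Cancel the common factors (a + k), (k + 4).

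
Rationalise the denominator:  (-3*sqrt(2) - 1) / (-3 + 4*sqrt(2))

Multiply numerator and denominator by -4*sqrt(2) - 3.
Denominator becomes -23; numerator becomes 13*sqrt(2) + 27.

(-27 - 13*sqrt(2))/23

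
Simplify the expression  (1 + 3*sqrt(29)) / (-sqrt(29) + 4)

-7 - sqrt(29)

Multiply numerator and denominator by 4 + sqrt(29).
Denominator becomes -13; numerator becomes 13*sqrt(29) + 91.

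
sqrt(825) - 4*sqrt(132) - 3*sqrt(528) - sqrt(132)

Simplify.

sqrt(825) = 5*sqrt(33); 4*sqrt(132) = 8*sqrt(33); 3*sqrt(528) = 12*sqrt(33); sqrt(132) = 2*sqrt(33)
Combine: (5 - 8 - 12 - 2)·sqrt(33) = -17*sqrt(33)

-17*sqrt(33)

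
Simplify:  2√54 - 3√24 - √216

-6*√6

2√54 = 6*√6; 3√24 = 6*√6; √216 = 6*√6
Combine: (6 - 6 - 6)·√6 = -6*√6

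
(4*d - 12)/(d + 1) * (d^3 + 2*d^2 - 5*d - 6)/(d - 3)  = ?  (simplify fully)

4*d^2 + 4*d - 24

Factor: 4*d - 12 = 4*(d - 3);  d^3 + 2*d^2 - 5*d - 6 = (d + 3)*(d + 1)*(d - 2)
Cancel the common factors (d + 1), (d - 3).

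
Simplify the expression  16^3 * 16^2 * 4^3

16^3 = 2^12; 16^2 = 2^8; 4^3 = 2^6
Combine exponents: 2^26

2^26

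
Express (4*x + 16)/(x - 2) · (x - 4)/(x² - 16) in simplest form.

Factor: 4*x + 16 = 4·(x + 4);  x² - 16 = (x - 4)·(x + 4)
Cancel the common factors (x - 4), (x + 4).

4/(x - 2)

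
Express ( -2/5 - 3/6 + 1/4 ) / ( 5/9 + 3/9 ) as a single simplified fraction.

-117/160

Numerator: -2/5 - 3/6 + 1/4 = -13/20
Denominator: 5/9 + 3/9 = 8/9
Divide: (-13/20) · (9/8) = -117/160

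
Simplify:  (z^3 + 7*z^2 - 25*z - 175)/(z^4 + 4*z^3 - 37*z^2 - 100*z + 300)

Factor: z^3 + 7*z^2 - 25*z - 175 = (z + 7)*(z + 5)*(z - 5);  z^4 + 4*z^3 - 37*z^2 - 100*z + 300 = (z + 5)*(z - 2)*(z - 5)*(z + 6)
Cancel the common factors (z + 5), (z - 5).

(z + 7)/(z^2 + 4*z - 12)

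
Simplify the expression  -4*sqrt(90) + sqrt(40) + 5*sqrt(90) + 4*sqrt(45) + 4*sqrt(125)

4*sqrt(90) = 12*sqrt(10); sqrt(40) = 2*sqrt(10); 5*sqrt(90) = 15*sqrt(10); 4*sqrt(45) = 12*sqrt(5); 4*sqrt(125) = 20*sqrt(5)

5*sqrt(10) + 32*sqrt(5)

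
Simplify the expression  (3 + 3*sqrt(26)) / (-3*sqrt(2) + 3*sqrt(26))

Multiply numerator and denominator by 3*sqrt(2) + 3*sqrt(26).
Denominator becomes 216; numerator becomes 9*sqrt(2) + 9*sqrt(26) + 18*sqrt(13) + 234.

(sqrt(2) + sqrt(26) + 2*sqrt(13) + 26)/24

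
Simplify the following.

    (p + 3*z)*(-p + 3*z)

-p**2 + 9*z**2

Product of conjugates: (P+Q)(P-Q) = P**2 - Q**2.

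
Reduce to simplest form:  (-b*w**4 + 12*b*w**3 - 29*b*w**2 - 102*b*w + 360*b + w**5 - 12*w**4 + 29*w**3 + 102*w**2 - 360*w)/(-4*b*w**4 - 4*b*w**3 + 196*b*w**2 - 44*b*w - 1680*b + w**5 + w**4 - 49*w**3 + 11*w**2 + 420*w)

(-b*w + 6*b + w**2 - 6*w)/(-4*b*w - 28*b + w**2 + 7*w)

Factor: -b*w**4 + 12*b*w**3 - 29*b*w**2 - 102*b*w + 360*b + w**5 - 12*w**4 + 29*w**3 + 102*w**2 - 360*w = (w - 6)*(w + 3)*(w - 4)*(-b + w)*(w - 5);  -4*b*w**4 - 4*b*w**3 + 196*b*w**2 - 44*b*w - 1680*b + w**5 + w**4 - 49*w**3 + 11*w**2 + 420*w = (w + 3)*(w - 4)*(w + 7)*(w - 5)*(-4*b + w)
Cancel the common factors (w - 4), (w - 5), (w + 3).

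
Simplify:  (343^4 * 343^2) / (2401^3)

343^4 = 7^12; 343^2 = 7^6; 2401^3 = 7^12
Combine exponents: 7^6

7^6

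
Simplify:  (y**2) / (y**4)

Quotient: (y**-2)

y**(-2)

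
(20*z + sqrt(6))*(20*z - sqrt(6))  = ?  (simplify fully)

400*z^2 - 6

Product of conjugates: (P+Q)(P-Q) = P^2 - Q^2.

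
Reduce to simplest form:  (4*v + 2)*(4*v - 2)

Product of conjugates: (P+Q)(P-Q) = P**2 - Q**2.

16*v**2 - 4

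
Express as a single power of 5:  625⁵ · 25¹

5^22

625⁵ = 5^20; 25¹ = 5^2
Combine exponents: 5^22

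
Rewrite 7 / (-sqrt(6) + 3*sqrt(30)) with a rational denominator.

Multiply numerator and denominator by sqrt(6) + 3*sqrt(30).
Denominator becomes 264; numerator becomes 7*sqrt(6) + 21*sqrt(30).

(7*sqrt(6) + 21*sqrt(30))/264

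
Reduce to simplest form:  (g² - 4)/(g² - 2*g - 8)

(g - 2)/(g - 4)

Factor: g² - 4 = (g + 2)·(g - 2);  g² - 2*g - 8 = (g - 4)·(g + 2)
Cancel the common factor (g + 2).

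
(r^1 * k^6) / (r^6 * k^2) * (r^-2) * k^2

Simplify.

Quotient: (r^-5) * k^4
Multiply by (r^-2) * k^2: add exponents.

k^6/r^7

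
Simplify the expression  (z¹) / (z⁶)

z^(-5)

Quotient: (z^-5)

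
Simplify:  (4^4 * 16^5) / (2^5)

4^4 = 2^8; 16^5 = 2^20; 2^5 = 2^5
Combine exponents: 2^23

2^23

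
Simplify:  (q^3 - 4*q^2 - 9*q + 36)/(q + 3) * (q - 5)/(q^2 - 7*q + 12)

Factor: q^3 - 4*q^2 - 9*q + 36 = (q - 4)*(q + 3)*(q - 3);  q^2 - 7*q + 12 = (q - 4)*(q - 3)
Cancel the common factors (q + 3), (q - 4), (q - 3).

q - 5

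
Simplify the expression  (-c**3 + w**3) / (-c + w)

c**2 + c*w + w**2

Apply the difference-of-cubes factorisation and cancel (-c + w).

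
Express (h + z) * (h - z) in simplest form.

h^2 - z^2

(h+z)(h-z) = h^2 - z^2.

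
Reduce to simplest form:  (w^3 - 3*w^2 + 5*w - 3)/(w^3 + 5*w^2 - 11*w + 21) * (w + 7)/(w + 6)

(w - 1)/(w + 6)

Factor: w^3 - 3*w^2 + 5*w - 3 = (w - 1)*(w^2 - 2*w + 3);  w^3 + 5*w^2 - 11*w + 21 = (w + 7)*(w^2 - 2*w + 3)
Cancel the common factors (w^2 - 2*w + 3), (w + 7).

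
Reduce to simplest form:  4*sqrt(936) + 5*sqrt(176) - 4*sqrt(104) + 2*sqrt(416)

20*sqrt(11) + 24*sqrt(26)

4*sqrt(936) = 24*sqrt(26); 5*sqrt(176) = 20*sqrt(11); 4*sqrt(104) = 8*sqrt(26); 2*sqrt(416) = 8*sqrt(26)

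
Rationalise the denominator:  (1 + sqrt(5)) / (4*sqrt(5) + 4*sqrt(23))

Multiply numerator and denominator by -4*sqrt(23) + 4*sqrt(5).
Denominator becomes -288; numerator becomes -4*sqrt(115) - 4*sqrt(23) + 4*sqrt(5) + 20.

(-5 - sqrt(5) + sqrt(23) + sqrt(115))/72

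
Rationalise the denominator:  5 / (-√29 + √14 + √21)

(-3*√29 + 11*√21 + 18*√14 + 7*√174)/114

Group as (√14 + √21) - √29; multiply by (√14 + √21) + √29, then rationalise the remaining surd.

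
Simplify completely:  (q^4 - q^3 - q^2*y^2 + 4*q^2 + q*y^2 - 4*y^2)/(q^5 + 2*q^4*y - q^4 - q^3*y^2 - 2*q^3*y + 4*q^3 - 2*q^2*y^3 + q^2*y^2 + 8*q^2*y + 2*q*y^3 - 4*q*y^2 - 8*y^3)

1/(q + 2*y)

Factor: q^4 - q^3 - q^2*y^2 + 4*q^2 + q*y^2 - 4*y^2 = (q - y)*(q^2 - q + 4)*(q + y);  q^5 + 2*q^4*y - q^4 - q^3*y^2 - 2*q^3*y + 4*q^3 - 2*q^2*y^3 + q^2*y^2 + 8*q^2*y + 2*q*y^3 - 4*q*y^2 - 8*y^3 = (q + 2*y)*(q - y)*(q + y)*(q^2 - q + 4)
Cancel the common factors (q^2 - q + 4), (q - y), (q + y).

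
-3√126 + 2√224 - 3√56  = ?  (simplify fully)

-7*√14

3√126 = 9*√14; 2√224 = 8*√14; 3√56 = 6*√14
Combine: (-9 + 8 - 6)·√14 = -7*√14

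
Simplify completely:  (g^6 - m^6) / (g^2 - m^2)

g^4 + g^2*m^2 + m^4

Factor g^6 - m^6 and cancel (g^2 - m^2).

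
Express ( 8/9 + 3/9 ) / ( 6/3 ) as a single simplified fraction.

11/18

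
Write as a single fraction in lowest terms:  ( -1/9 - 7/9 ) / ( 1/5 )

Numerator: -1/9 - 7/9 = -8/9
Denominator: 1/5 = 1/5
Divide: (-8/9) · (5) = -40/9

-40/9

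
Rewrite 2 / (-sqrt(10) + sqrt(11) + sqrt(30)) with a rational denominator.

Group as (sqrt(11) + sqrt(30)) - sqrt(10); multiply by (sqrt(11) + sqrt(30)) + sqrt(10), then rationalise the remaining surd.

(-62*sqrt(10) - 18*sqrt(30) + 58*sqrt(11) + 40*sqrt(33))/359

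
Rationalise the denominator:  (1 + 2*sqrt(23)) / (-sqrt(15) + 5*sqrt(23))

(sqrt(15) + 5*sqrt(23) + 2*sqrt(345) + 230)/560

Multiply numerator and denominator by sqrt(15) + 5*sqrt(23).
Denominator becomes 560; numerator becomes sqrt(15) + 5*sqrt(23) + 2*sqrt(345) + 230.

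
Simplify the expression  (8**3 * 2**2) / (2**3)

8**3 = 2**9; 2**2 = 2**2; 2**3 = 2**3
Combine exponents: 2**8

2**8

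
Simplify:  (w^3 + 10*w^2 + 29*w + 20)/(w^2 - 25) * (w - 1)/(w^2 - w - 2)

(w^2 + 3*w - 4)/(w^2 - 7*w + 10)

Factor: w^3 + 10*w^2 + 29*w + 20 = (w + 1)*(w + 4)*(w + 5);  w^2 - 25 = (w + 5)*(w - 5);  w^2 - w - 2 = (w + 1)*(w - 2)
Cancel the common factors (w + 1), (w + 5).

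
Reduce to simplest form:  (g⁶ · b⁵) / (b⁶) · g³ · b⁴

b³*g⁹

Quotient: g⁶ · (b^-1)
Multiply by g³ · b⁴: add exponents.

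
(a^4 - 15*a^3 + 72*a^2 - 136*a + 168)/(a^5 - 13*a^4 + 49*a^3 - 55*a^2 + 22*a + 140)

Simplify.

(a - 6)/(a^2 - 4*a - 5)

Factor: a^4 - 15*a^3 + 72*a^2 - 136*a + 168 = (a^2 - 2*a + 4)*(a - 7)*(a - 6);  a^5 - 13*a^4 + 49*a^3 - 55*a^2 + 22*a + 140 = (a - 5)*(a - 7)*(a^2 - 2*a + 4)*(a + 1)
Cancel the common factors (a^2 - 2*a + 4), (a - 7).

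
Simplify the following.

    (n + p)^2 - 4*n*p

(n - p)^2

Expanding gives n^2 - 2*n*p + p^2, a perfect square.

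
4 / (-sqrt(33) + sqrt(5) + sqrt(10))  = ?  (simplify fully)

(-18*sqrt(33) - 28*sqrt(10) - 38*sqrt(5) - 10*sqrt(66))/31

Group as (sqrt(5) + sqrt(10)) - sqrt(33); multiply by (sqrt(5) + sqrt(10)) + sqrt(33), then rationalise the remaining surd.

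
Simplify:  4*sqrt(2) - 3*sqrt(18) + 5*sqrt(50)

4*sqrt(2) = 4*sqrt(2); 3*sqrt(18) = 9*sqrt(2); 5*sqrt(50) = 25*sqrt(2)
Combine: (4 - 9 + 25)·sqrt(2) = 20*sqrt(2)

20*sqrt(2)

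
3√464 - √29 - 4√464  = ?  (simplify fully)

-5*√29

3√464 = 12*√29; √29 = √29; 4√464 = 16*√29
Combine: (12 - 1 - 16)·√29 = -5*√29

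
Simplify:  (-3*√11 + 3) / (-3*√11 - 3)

(-√11 + 6)/5

Multiply numerator and denominator by -3 + 3*√11.
Denominator becomes -90; numerator becomes -108 + 18*√11.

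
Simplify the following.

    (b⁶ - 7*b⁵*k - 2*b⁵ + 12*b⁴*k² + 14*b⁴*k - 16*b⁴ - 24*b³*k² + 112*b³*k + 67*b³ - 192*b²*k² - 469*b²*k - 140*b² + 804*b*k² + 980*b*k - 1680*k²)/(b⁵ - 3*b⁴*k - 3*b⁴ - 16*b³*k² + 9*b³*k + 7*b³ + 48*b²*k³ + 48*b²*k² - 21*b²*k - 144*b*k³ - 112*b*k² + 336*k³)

(b² + b - 20)/(b + 4*k)

Factor: b⁶ - 7*b⁵*k - 2*b⁵ + 12*b⁴*k² + 14*b⁴*k - 16*b⁴ - 24*b³*k² + 112*b³*k + 67*b³ - 192*b²*k² - 469*b²*k - 140*b² + 804*b*k² + 980*b*k - 1680*k² = (b - 4)·(b + 5)·(b² - 3*b + 7)·(b - 4*k)·(b - 3*k);  b⁵ - 3*b⁴*k - 3*b⁴ - 16*b³*k² + 9*b³*k + 7*b³ + 48*b²*k³ + 48*b²*k² - 21*b²*k - 144*b*k³ - 112*b*k² + 336*k³ = (b - 3*k)·(b - 4*k)·(b + 4*k)·(b² - 3*b + 7)
Cancel the common factors (b² - 3*b + 7), (b - 3*k), (b - 4*k).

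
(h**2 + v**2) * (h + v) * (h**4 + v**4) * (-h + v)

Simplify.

-h**8 + v**8

Pair the conjugate factors: (v+h)(v-h) = -h**2 + v**2, then repeat with the next factor.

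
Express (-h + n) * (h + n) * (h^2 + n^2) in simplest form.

Pair the conjugate factors: (n+h)(n-h) = -h^2 + n^2, then repeat with the next factor.

-h^4 + n^4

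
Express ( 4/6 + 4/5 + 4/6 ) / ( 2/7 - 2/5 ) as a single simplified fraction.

-56/3

Numerator: 4/6 + 4/5 + 4/6 = 32/15
Denominator: 2/7 - 2/5 = -4/35
Divide: (32/15) · (-35/4) = -56/3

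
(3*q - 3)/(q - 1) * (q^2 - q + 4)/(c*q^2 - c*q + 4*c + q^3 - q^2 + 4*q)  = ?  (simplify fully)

Factor: 3*q - 3 = 3*(q - 1);  c*q^2 - c*q + 4*c + q^3 - q^2 + 4*q = (c + q)*(q^2 - q + 4)
Cancel the common factors (q^2 - q + 4), (q - 1).

3/(c + q)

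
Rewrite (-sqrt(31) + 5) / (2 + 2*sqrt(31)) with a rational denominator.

Multiply numerator and denominator by -2*sqrt(31) + 2.
Denominator becomes -120; numerator becomes -12*sqrt(31) + 72.

(-6 + sqrt(31))/10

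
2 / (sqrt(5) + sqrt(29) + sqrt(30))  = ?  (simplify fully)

Group as (sqrt(5) + sqrt(30)) + sqrt(29); multiply by (sqrt(5) + sqrt(30)) - sqrt(29), then rationalise the remaining surd.

(-5*sqrt(174) + 2*sqrt(30) + 3*sqrt(29) + 27*sqrt(5))/141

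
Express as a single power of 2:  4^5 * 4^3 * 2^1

4^5 = 2^10; 4^3 = 2^6; 2^1 = 2^1
Combine exponents: 2^17

2^17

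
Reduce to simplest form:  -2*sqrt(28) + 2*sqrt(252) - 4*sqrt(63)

-4*sqrt(7)

2*sqrt(28) = 4*sqrt(7); 2*sqrt(252) = 12*sqrt(7); 4*sqrt(63) = 12*sqrt(7)
Combine: (-4 + 12 - 12)·sqrt(7) = -4*sqrt(7)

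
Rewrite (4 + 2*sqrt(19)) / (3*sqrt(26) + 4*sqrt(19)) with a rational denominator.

(-3*sqrt(494) - 6*sqrt(26) + 8*sqrt(19) + 76)/35

Multiply numerator and denominator by -3*sqrt(26) + 4*sqrt(19).
Denominator becomes 70; numerator becomes -6*sqrt(494) - 12*sqrt(26) + 16*sqrt(19) + 152.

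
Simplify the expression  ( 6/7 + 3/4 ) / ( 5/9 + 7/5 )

Numerator: 6/7 + 3/4 = 45/28
Denominator: 5/9 + 7/5 = 88/45
Divide: (45/28) · (45/88) = 2025/2464

2025/2464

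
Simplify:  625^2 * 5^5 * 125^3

5^22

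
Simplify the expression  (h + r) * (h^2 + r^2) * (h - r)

Pair the conjugate factors: (h+r)(h-r) = h^2 - r^2, then repeat with the next factor.

h^4 - r^4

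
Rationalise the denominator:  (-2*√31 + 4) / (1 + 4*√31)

Multiply numerator and denominator by -4*√31 + 1.
Denominator becomes -495; numerator becomes -18*√31 + 252.

(-28 + 2*√31)/55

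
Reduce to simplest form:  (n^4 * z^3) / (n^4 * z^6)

z^(-3)

Quotient: (z^-3)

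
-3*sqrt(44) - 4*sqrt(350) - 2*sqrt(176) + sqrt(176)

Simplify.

3*sqrt(44) = 6*sqrt(11); 4*sqrt(350) = 20*sqrt(14); 2*sqrt(176) = 8*sqrt(11); sqrt(176) = 4*sqrt(11)

-20*sqrt(14) - 10*sqrt(11)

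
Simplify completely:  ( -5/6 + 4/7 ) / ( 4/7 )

-11/24

Numerator: -5/6 + 4/7 = -11/42
Denominator: 4/7 = 4/7
Divide: (-11/42) · (7/4) = -11/24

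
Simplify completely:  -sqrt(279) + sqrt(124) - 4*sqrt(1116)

-25*sqrt(31)

sqrt(279) = 3*sqrt(31); sqrt(124) = 2*sqrt(31); 4*sqrt(1116) = 24*sqrt(31)
Combine: (-3 + 2 - 24)·sqrt(31) = -25*sqrt(31)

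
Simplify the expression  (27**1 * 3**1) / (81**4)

27**1 = 3**3; 3**1 = 3**1; 81**4 = 3**16
Combine exponents: 3**(-12)

3**(-12)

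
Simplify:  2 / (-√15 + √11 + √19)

Group as (√11 + √19) - √15; multiply by (√11 + √19) + √15, then rationalise the remaining surd.

(-30*√15 + 14*√19 + 46*√11 + 4*√3135)/611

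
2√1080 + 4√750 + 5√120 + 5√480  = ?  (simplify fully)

2√1080 = 12*√30; 4√750 = 20*√30; 5√120 = 10*√30; 5√480 = 20*√30
Combine: (12 + 20 + 10 + 20)·√30 = 62*√30

62*√30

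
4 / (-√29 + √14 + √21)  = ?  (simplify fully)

(-6*√29 + 22*√21 + 36*√14 + 14*√174)/285

Group as (√14 + √21) - √29; multiply by (√14 + √21) + √29, then rationalise the remaining surd.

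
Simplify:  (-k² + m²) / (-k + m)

Difference of squares: factor out (-k + m).

k + m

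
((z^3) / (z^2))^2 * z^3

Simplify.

z^5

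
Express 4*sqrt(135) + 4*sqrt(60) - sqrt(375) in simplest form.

4*sqrt(135) = 12*sqrt(15); 4*sqrt(60) = 8*sqrt(15); sqrt(375) = 5*sqrt(15)
Combine: (12 + 8 - 5)·sqrt(15) = 15*sqrt(15)

15*sqrt(15)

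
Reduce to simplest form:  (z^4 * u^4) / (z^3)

Quotient: z^1 * u^4

u^4*z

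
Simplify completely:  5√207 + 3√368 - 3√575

12*√23

5√207 = 15*√23; 3√368 = 12*√23; 3√575 = 15*√23
Combine: (15 + 12 - 15)·√23 = 12*√23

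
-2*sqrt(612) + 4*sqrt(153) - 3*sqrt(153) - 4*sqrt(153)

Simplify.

2*sqrt(612) = 12*sqrt(17); 4*sqrt(153) = 12*sqrt(17); 3*sqrt(153) = 9*sqrt(17); 4*sqrt(153) = 12*sqrt(17)
Combine: (-12 + 12 - 9 - 12)·sqrt(17) = -21*sqrt(17)

-21*sqrt(17)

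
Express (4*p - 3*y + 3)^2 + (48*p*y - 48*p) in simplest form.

After expansion: 16*p^2 + 24*p*y - 24*p + 9*y^2 - 18*y + 9 — a perfect-square trinomial.

(4*p + 3*y - 3)^2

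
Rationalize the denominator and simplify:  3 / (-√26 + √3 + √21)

Group as (√3 + √21) - √26; multiply by (√3 + √21) + √26, then rationalise the remaining surd.

(3*√26 + 12*√21 + 66*√3 + 9*√182)/124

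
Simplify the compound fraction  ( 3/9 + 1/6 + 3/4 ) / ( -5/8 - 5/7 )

Numerator: 3/9 + 1/6 + 3/4 = 5/4
Denominator: -5/8 - 5/7 = -75/56
Divide: (5/4) · (-56/75) = -14/15

-14/15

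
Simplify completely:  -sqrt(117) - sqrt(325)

-8*sqrt(13)

sqrt(117) = 3*sqrt(13); sqrt(325) = 5*sqrt(13)
Combine: (-3 - 5)·sqrt(13) = -8*sqrt(13)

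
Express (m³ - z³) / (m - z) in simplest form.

m² + m*z + z²

Factor as (a-b)(a^2+ab+b^2) with a=m, b=z.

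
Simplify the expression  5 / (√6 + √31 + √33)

(-15*√682 + 10*√33 + 20*√31 + 145*√6)/364

Group as (√6 + √31) + √33; multiply by (√6 + √31) - √33, then rationalise the remaining surd.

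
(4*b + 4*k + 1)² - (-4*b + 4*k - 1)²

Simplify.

16*k*(4*b + 1)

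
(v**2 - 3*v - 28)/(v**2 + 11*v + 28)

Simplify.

(v - 7)/(v + 7)

Factor: v**2 - 3*v - 28 = (v + 4)*(v - 7);  v**2 + 11*v + 28 = (v + 7)*(v + 4)
Cancel the common factor (v + 4).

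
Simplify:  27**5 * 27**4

3**27

27**5 = 3**15; 27**4 = 3**12
Combine exponents: 3**27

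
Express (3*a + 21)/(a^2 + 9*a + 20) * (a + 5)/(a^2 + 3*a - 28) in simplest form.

Factor: 3*a + 21 = 3*(a + 7);  a^2 + 9*a + 20 = (a + 4)*(a + 5);  a^2 + 3*a - 28 = (a - 4)*(a + 7)
Cancel the common factors (a + 5), (a + 7).

3/(a^2 - 16)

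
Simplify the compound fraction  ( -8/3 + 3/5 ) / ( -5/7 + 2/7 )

Numerator: -8/3 + 3/5 = -31/15
Denominator: -5/7 + 2/7 = -3/7
Divide: (-31/15) · (-7/3) = 217/45

217/45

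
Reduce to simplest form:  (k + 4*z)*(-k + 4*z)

Difference of squares with P = 4*z, Q = k.

-k^2 + 16*z^2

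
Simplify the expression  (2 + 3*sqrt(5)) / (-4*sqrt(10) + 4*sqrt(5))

(-15*sqrt(2) - 15 - 2*sqrt(10) - 2*sqrt(5))/20

Multiply numerator and denominator by 4*sqrt(5) + 4*sqrt(10).
Denominator becomes -80; numerator becomes 8*sqrt(5) + 8*sqrt(10) + 60 + 60*sqrt(2).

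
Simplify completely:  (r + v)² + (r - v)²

2*r² + 2*v²

Only the even-power cross terms survive.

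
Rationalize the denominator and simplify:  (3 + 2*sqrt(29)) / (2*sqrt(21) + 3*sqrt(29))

(-4*sqrt(609) - 6*sqrt(21) + 9*sqrt(29) + 174)/177

Multiply numerator and denominator by -2*sqrt(21) + 3*sqrt(29).
Denominator becomes 177; numerator becomes -4*sqrt(609) - 6*sqrt(21) + 9*sqrt(29) + 174.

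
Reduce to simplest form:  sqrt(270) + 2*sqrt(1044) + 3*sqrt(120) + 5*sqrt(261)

9*sqrt(30) + 27*sqrt(29)

sqrt(270) = 3*sqrt(30); 2*sqrt(1044) = 12*sqrt(29); 3*sqrt(120) = 6*sqrt(30); 5*sqrt(261) = 15*sqrt(29)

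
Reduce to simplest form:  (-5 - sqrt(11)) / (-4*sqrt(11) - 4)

Multiply numerator and denominator by -4 + 4*sqrt(11).
Denominator becomes -160; numerator becomes -16*sqrt(11) - 24.

(3 + 2*sqrt(11))/20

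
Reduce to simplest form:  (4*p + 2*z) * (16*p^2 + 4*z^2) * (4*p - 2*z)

256*p^4 - 16*z^4

Pair the conjugate factors: ((4*p)+(2*z))((4*p)-(2*z)) = 16*p^2 - 4*z^2, then repeat with the next factor.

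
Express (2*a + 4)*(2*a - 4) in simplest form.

4*a^2 - 16

(2*a)^2 - (4)^2 = 4*a^2 - 16.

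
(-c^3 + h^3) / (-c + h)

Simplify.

c^2 + c*h + h^2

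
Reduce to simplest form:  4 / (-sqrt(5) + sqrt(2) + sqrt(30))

Group as (sqrt(2) + sqrt(30)) - sqrt(5); multiply by (sqrt(2) + sqrt(30)) + sqrt(5), then rationalise the remaining surd.

(-132*sqrt(2) - 80*sqrt(3) + 108*sqrt(5) + 92*sqrt(30))/489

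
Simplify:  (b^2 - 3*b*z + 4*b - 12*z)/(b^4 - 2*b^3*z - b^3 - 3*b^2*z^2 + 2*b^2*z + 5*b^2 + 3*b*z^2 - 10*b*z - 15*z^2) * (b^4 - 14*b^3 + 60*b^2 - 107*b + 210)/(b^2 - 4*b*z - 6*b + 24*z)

(-b^2 + 3*b + 28)/(-b^2 + 3*b*z + 4*z^2)

Factor: b^2 - 3*b*z + 4*b - 12*z = (b + 4)*(b - 3*z);  b^4 - 2*b^3*z - b^3 - 3*b^2*z^2 + 2*b^2*z + 5*b^2 + 3*b*z^2 - 10*b*z - 15*z^2 = (b + z)*(b^2 - b + 5)*(b - 3*z);  b^4 - 14*b^3 + 60*b^2 - 107*b + 210 = (b - 6)*(b - 7)*(b^2 - b + 5);  b^2 - 4*b*z - 6*b + 24*z = (b - 4*z)*(b - 6)
Cancel the common factors (b^2 - b + 5), (b - 3*z), (b - 6).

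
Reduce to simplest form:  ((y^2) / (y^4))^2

Inside the bracket: (y^-2)
Raise to the power 2: (y^-4)

y^(-4)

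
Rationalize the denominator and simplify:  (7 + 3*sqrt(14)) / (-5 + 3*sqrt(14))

Multiply numerator and denominator by -3*sqrt(14) - 5.
Denominator becomes -101; numerator becomes -161 - 36*sqrt(14).

(36*sqrt(14) + 161)/101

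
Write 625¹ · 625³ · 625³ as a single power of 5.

5^28

625¹ = 5^4; 625³ = 5^12; 625³ = 5^12
Combine exponents: 5^28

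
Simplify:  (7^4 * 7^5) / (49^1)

7^7

7^4 = 7^4; 7^5 = 7^5; 49^1 = 7^2
Combine exponents: 7^7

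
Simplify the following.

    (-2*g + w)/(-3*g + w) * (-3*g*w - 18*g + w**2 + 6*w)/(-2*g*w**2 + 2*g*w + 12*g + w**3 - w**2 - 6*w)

Factor: -3*g*w - 18*g + w**2 + 6*w = (w + 6)*(-3*g + w);  -2*g*w**2 + 2*g*w + 12*g + w**3 - w**2 - 6*w = (-2*g + w)*(w + 2)*(w - 3)
Cancel the common factors (-3*g + w), (-2*g + w).

(w + 6)/(w**2 - w - 6)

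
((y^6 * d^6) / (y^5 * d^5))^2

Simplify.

Inside the bracket: y^1 * d^1
Raise to the power 2: y^2 * d^2

d^2*y^2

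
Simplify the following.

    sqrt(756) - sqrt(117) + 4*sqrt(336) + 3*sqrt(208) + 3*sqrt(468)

sqrt(756) = 6*sqrt(21); sqrt(117) = 3*sqrt(13); 4*sqrt(336) = 16*sqrt(21); 3*sqrt(208) = 12*sqrt(13); 3*sqrt(468) = 18*sqrt(13)

27*sqrt(13) + 22*sqrt(21)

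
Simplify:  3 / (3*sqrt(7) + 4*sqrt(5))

(-9*sqrt(7) + 12*sqrt(5))/17

Multiply numerator and denominator by -4*sqrt(5) + 3*sqrt(7).
Denominator becomes -17; numerator becomes -12*sqrt(5) + 9*sqrt(7).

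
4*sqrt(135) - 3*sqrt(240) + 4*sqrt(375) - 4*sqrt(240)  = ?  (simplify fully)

4*sqrt(15)

4*sqrt(135) = 12*sqrt(15); 3*sqrt(240) = 12*sqrt(15); 4*sqrt(375) = 20*sqrt(15); 4*sqrt(240) = 16*sqrt(15)
Combine: (12 - 12 + 20 - 16)·sqrt(15) = 4*sqrt(15)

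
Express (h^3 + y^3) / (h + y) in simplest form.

Factor as (a+b)(a^2-ab+b^2) with a=h, b=y.

h^2 - h*y + y^2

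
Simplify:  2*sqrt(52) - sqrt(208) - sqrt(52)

2*sqrt(52) = 4*sqrt(13); sqrt(208) = 4*sqrt(13); sqrt(52) = 2*sqrt(13)
Combine: (4 - 4 - 2)·sqrt(13) = -2*sqrt(13)

-2*sqrt(13)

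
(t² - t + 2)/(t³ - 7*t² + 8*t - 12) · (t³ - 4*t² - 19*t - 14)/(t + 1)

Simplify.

Factor: t³ - 7*t² + 8*t - 12 = (t - 6)·(t² - t + 2);  t³ - 4*t² - 19*t - 14 = (t + 2)·(t - 7)·(t + 1)
Cancel the common factors (t² - t + 2), (t + 1).

(t² - 5*t - 14)/(t - 6)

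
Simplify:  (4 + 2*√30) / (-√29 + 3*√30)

(4*√29 + 2*√870 + 12*√30 + 180)/241

Multiply numerator and denominator by √29 + 3*√30.
Denominator becomes 241; numerator becomes 4*√29 + 2*√870 + 12*√30 + 180.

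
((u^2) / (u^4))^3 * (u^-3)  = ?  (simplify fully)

Inside the bracket: (u^-2)
Raise to the power 3: (u^-6)
Multiply by (u^-3): add exponents.

u^(-9)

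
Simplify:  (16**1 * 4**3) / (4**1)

2**8

16**1 = 2**4; 4**3 = 2**6; 4**1 = 2**2
Combine exponents: 2**8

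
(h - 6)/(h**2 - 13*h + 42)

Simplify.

1/(h - 7)

Factor: h**2 - 13*h + 42 = (h - 6)*(h - 7)
Cancel the common factor (h - 6).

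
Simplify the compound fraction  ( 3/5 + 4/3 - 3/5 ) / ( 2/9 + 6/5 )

Numerator: 3/5 + 4/3 - 3/5 = 4/3
Denominator: 2/9 + 6/5 = 64/45
Divide: (4/3) · (45/64) = 15/16

15/16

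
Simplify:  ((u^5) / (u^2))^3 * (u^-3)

Inside the bracket: u^3
Raise to the power 3: u^9
Multiply by (u^-3): add exponents.

u^6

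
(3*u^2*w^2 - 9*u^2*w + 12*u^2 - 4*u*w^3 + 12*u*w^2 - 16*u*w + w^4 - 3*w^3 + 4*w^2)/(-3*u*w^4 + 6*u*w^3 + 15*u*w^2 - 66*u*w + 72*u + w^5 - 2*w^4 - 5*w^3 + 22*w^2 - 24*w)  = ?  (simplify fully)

(-u + w)/(w^2 + w - 6)

Factor: 3*u^2*w^2 - 9*u^2*w + 12*u^2 - 4*u*w^3 + 12*u*w^2 - 16*u*w + w^4 - 3*w^3 + 4*w^2 = (w^2 - 3*w + 4)*(-u + w)*(-3*u + w);  -3*u*w^4 + 6*u*w^3 + 15*u*w^2 - 66*u*w + 72*u + w^5 - 2*w^4 - 5*w^3 + 22*w^2 - 24*w = (-3*u + w)*(w + 3)*(w^2 - 3*w + 4)*(w - 2)
Cancel the common factors (w^2 - 3*w + 4), (-3*u + w).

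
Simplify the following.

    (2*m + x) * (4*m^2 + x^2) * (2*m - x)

16*m^4 - x^4

Telescope via difference of squares: ((2*m)+x)((2*m)-x) = 4*m^2 - x^2, then repeat with the next factor.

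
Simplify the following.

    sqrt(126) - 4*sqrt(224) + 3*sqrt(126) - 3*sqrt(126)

sqrt(126) = 3*sqrt(14); 4*sqrt(224) = 16*sqrt(14); 3*sqrt(126) = 9*sqrt(14); 3*sqrt(126) = 9*sqrt(14)
Combine: (3 - 16 + 9 - 9)·sqrt(14) = -13*sqrt(14)

-13*sqrt(14)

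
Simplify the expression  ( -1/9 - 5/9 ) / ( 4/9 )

Numerator: -1/9 - 5/9 = -2/3
Denominator: 4/9 = 4/9
Divide: (-2/3) · (9/4) = -3/2

-3/2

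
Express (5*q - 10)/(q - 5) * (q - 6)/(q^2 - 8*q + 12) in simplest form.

5/(q - 5)

Factor: 5*q - 10 = 5*(q - 2);  q^2 - 8*q + 12 = (q - 2)*(q - 6)
Cancel the common factors (q - 2), (q - 6).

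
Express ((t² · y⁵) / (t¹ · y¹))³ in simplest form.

Inside the bracket: t¹ · y⁴
Raise to the power 3: t³ · y^12

t³*y^12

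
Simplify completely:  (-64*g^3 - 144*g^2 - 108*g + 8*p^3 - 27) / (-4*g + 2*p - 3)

Apply the difference-of-cubes factorisation and cancel (-4*g + 2*p - 3).

16*g^2 + 8*g*p + 24*g + 4*p^2 + 6*p + 9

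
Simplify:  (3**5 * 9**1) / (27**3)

3**5 = 3**5; 9**1 = 3**2; 27**3 = 3**9
Combine exponents: 3**(-2)

3**(-2)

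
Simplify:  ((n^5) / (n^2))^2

n^6

Inside the bracket: n^3
Raise to the power 2: n^6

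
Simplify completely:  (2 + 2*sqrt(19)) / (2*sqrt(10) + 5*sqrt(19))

Multiply numerator and denominator by -2*sqrt(10) + 5*sqrt(19).
Denominator becomes 435; numerator becomes -4*sqrt(190) - 4*sqrt(10) + 10*sqrt(19) + 190.

(-4*sqrt(190) - 4*sqrt(10) + 10*sqrt(19) + 190)/435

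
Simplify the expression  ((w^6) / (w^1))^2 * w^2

w^12

Inside the bracket: w^5
Raise to the power 2: w^10
Multiply by w^2: add exponents.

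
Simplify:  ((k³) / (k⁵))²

Inside the bracket: (k^-2)
Raise to the power 2: (k^-4)

k^(-4)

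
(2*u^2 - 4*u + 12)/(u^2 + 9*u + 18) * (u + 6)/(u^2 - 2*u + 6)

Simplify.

Factor: 2*u^2 - 4*u + 12 = 2*(u^2 - 2*u + 6);  u^2 + 9*u + 18 = (u + 3)*(u + 6)
Cancel the common factors (u^2 - 2*u + 6), (u + 6).

2/(u + 3)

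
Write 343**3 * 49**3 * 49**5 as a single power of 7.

7**25

343**3 = 7**9; 49**3 = 7**6; 49**5 = 7**10
Combine exponents: 7**25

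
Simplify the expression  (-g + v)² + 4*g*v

(g + v)²

Expanding gives g² + 2*g*v + v², a perfect square.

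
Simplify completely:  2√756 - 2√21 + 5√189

25*√21

2√756 = 12*√21; 2√21 = 2*√21; 5√189 = 15*√21
Combine: (12 - 2 + 15)·√21 = 25*√21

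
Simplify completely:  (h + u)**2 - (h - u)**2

4*h*u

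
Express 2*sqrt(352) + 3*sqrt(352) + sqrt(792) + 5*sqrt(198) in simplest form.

41*sqrt(22)

2*sqrt(352) = 8*sqrt(22); 3*sqrt(352) = 12*sqrt(22); sqrt(792) = 6*sqrt(22); 5*sqrt(198) = 15*sqrt(22)
Combine: (8 + 12 + 6 + 15)·sqrt(22) = 41*sqrt(22)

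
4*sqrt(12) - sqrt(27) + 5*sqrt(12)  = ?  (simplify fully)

15*sqrt(3)

4*sqrt(12) = 8*sqrt(3); sqrt(27) = 3*sqrt(3); 5*sqrt(12) = 10*sqrt(3)
Combine: (8 - 3 + 10)·sqrt(3) = 15*sqrt(3)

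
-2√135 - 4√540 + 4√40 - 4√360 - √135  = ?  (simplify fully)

-33*√15 - 16*√10

2√135 = 6*√15; 4√540 = 24*√15; 4√40 = 8*√10; 4√360 = 24*√10; √135 = 3*√15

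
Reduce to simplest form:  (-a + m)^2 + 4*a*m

Expand the square and combine the 4*a*m term.

(a + m)^2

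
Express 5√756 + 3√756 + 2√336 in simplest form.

56*√21

5√756 = 30*√21; 3√756 = 18*√21; 2√336 = 8*√21
Combine: (30 + 18 + 8)·√21 = 56*√21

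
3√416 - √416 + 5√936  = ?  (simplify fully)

38*√26

3√416 = 12*√26; √416 = 4*√26; 5√936 = 30*√26
Combine: (12 - 4 + 30)·√26 = 38*√26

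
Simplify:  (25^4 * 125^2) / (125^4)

25^4 = 5^8; 125^2 = 5^6; 125^4 = 5^12
Combine exponents: 5^2

5^2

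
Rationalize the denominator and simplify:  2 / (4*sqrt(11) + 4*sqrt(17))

(-sqrt(11) + sqrt(17))/12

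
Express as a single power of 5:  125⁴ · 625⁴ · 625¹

5^32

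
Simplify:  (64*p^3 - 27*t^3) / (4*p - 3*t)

16*p^2 + 12*p*t + 9*t^2

Apply the difference-of-cubes factorisation and cancel (4*p - 3*t).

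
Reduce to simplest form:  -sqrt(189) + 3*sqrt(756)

15*sqrt(21)

sqrt(189) = 3*sqrt(21); 3*sqrt(756) = 18*sqrt(21)
Combine: (-3 + 18)·sqrt(21) = 15*sqrt(21)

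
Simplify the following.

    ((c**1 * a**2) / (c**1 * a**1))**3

Inside the bracket: a**1
Raise to the power 3: a**3

a**3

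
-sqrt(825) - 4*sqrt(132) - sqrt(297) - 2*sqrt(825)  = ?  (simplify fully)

-26*sqrt(33)

sqrt(825) = 5*sqrt(33); 4*sqrt(132) = 8*sqrt(33); sqrt(297) = 3*sqrt(33); 2*sqrt(825) = 10*sqrt(33)
Combine: (-5 - 8 - 3 - 10)·sqrt(33) = -26*sqrt(33)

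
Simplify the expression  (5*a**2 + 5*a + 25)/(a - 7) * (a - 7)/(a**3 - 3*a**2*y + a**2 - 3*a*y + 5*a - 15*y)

-5/(-a + 3*y)

Factor: 5*a**2 + 5*a + 25 = 5*(a**2 + a + 5);  a**3 - 3*a**2*y + a**2 - 3*a*y + 5*a - 15*y = (a**2 + a + 5)*(a - 3*y)
Cancel the common factors (a**2 + a + 5), (a - 7).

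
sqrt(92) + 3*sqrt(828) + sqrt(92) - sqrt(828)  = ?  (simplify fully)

16*sqrt(23)

sqrt(92) = 2*sqrt(23); 3*sqrt(828) = 18*sqrt(23); sqrt(92) = 2*sqrt(23); sqrt(828) = 6*sqrt(23)
Combine: (2 + 18 + 2 - 6)·sqrt(23) = 16*sqrt(23)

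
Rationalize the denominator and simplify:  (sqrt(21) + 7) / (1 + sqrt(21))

(7 + 3*sqrt(21))/10

Multiply numerator and denominator by -sqrt(21) + 1.
Denominator becomes -20; numerator becomes -6*sqrt(21) - 14.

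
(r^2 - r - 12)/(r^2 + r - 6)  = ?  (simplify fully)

(r - 4)/(r - 2)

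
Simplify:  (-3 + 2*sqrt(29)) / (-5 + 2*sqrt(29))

(4*sqrt(29) + 101)/91

Multiply numerator and denominator by -2*sqrt(29) - 5.
Denominator becomes -91; numerator becomes -101 - 4*sqrt(29).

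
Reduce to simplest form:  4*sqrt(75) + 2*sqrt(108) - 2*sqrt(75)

4*sqrt(75) = 20*sqrt(3); 2*sqrt(108) = 12*sqrt(3); 2*sqrt(75) = 10*sqrt(3)
Combine: (20 + 12 - 10)·sqrt(3) = 22*sqrt(3)

22*sqrt(3)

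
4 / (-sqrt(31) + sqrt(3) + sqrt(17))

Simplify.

Group as (sqrt(3) + sqrt(17)) - sqrt(31); multiply by (sqrt(3) + sqrt(17)) + sqrt(31), then rationalise the remaining surd.

(44*sqrt(31) + 68*sqrt(17) + 180*sqrt(3) + 8*sqrt(1581))/83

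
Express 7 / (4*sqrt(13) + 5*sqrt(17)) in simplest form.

Multiply numerator and denominator by -5*sqrt(17) + 4*sqrt(13).
Denominator becomes -217; numerator becomes -35*sqrt(17) + 28*sqrt(13).

(-4*sqrt(13) + 5*sqrt(17))/31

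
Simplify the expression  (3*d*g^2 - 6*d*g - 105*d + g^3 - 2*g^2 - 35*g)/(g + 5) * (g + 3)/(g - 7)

3*d*g + 9*d + g^2 + 3*g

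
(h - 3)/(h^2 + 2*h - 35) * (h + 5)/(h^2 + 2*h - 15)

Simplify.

Factor: h^2 + 2*h - 35 = (h + 7)*(h - 5);  h^2 + 2*h - 15 = (h - 3)*(h + 5)
Cancel the common factors (h + 5), (h - 3).

1/(h^2 + 2*h - 35)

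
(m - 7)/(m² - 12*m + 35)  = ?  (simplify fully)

Factor: m² - 12*m + 35 = (m - 5)·(m - 7)
Cancel the common factor (m - 7).

1/(m - 5)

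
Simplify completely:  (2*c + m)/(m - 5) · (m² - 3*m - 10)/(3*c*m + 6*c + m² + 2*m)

Factor: m² - 3*m - 10 = (m + 2)·(m - 5);  3*c*m + 6*c + m² + 2*m = (m + 2)·(3*c + m)
Cancel the common factors (m + 2), (m - 5).

(2*c + m)/(3*c + m)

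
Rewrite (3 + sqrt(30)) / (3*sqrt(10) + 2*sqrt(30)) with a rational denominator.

(-10*sqrt(3) - 3*sqrt(10) + 2*sqrt(30) + 20)/10

Multiply numerator and denominator by -3*sqrt(10) + 2*sqrt(30).
Denominator becomes 30; numerator becomes -30*sqrt(3) - 9*sqrt(10) + 6*sqrt(30) + 60.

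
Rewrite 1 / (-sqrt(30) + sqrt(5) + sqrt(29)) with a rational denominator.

(-2*sqrt(30) + 3*sqrt(29) + 27*sqrt(5) + 5*sqrt(174))/282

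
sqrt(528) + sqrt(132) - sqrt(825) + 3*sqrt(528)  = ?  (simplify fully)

13*sqrt(33)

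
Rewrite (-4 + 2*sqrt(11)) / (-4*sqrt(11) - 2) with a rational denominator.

(-24 + 5*sqrt(11))/43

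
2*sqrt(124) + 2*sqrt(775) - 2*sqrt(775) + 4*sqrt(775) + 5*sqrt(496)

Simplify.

2*sqrt(124) = 4*sqrt(31); 2*sqrt(775) = 10*sqrt(31); 2*sqrt(775) = 10*sqrt(31); 4*sqrt(775) = 20*sqrt(31); 5*sqrt(496) = 20*sqrt(31)
Combine: (4 + 10 - 10 + 20 + 20)·sqrt(31) = 44*sqrt(31)

44*sqrt(31)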